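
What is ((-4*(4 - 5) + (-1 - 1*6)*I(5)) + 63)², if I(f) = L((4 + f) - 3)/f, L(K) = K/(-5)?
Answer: 2948089/625 ≈ 4716.9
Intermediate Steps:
L(K) = -K/5 (L(K) = K*(-⅕) = -K/5)
I(f) = (-⅕ - f/5)/f (I(f) = (-((4 + f) - 3)/5)/f = (-(1 + f)/5)/f = (-⅕ - f/5)/f)
((-4*(4 - 5) + (-1 - 1*6)*I(5)) + 63)² = ((-4*(4 - 5) + (-1 - 1*6)*((⅕)*(-1 - 1*5)/5)) + 63)² = ((-4*(-1) + (-1 - 6)*((⅕)*(⅕)*(-1 - 5))) + 63)² = ((4 - 7*(-6)/(5*5)) + 63)² = ((4 - 7*(-6/25)) + 63)² = ((4 + 42/25) + 63)² = (142/25 + 63)² = (1717/25)² = 2948089/625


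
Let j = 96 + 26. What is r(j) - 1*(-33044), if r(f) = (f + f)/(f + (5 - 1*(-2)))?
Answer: 4262920/129 ≈ 33046.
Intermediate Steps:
j = 122
r(f) = 2*f/(7 + f) (r(f) = (2*f)/(f + (5 + 2)) = (2*f)/(f + 7) = (2*f)/(7 + f) = 2*f/(7 + f))
r(j) - 1*(-33044) = 2*122/(7 + 122) - 1*(-33044) = 2*122/129 + 33044 = 2*122*(1/129) + 33044 = 244/129 + 33044 = 4262920/129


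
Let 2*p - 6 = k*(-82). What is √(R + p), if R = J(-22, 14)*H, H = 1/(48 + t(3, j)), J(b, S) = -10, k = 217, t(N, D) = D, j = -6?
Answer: I*√3922359/21 ≈ 94.309*I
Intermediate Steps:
H = 1/42 (H = 1/(48 - 6) = 1/42 ≈ 0.023810)
R = -5/21 (R = -10*1/42 = -5/21 ≈ -0.23810)
p = -8894 (p = 3 + (217*(-82))/2 = 3 + (½)*(-17794) = 3 - 8897 = -8894)
√(R + p) = √(-5/21 - 8894) = √(-186779/21) = I*√3922359/21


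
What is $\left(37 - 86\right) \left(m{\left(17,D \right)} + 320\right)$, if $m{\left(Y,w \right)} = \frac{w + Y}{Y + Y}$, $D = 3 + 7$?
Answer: $- \frac{534443}{34} \approx -15719.0$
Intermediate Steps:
$D = 10$
$m{\left(Y,w \right)} = \frac{Y + w}{2 Y}$
$\left(37 - 86\right) \left(m{\left(17,D \right)} + 320\right) = \left(37 - 86\right) \left(\frac{17 + 10}{2 \cdot 17} + 320\right) = - 49 \left(\frac{1}{2} \cdot \frac{1}{17} \cdot 27 + 320\right) = - 49 \left(\frac{27}{34} + 320\right) = \left(-49\right) \frac{10907}{34} = - \frac{534443}{34}$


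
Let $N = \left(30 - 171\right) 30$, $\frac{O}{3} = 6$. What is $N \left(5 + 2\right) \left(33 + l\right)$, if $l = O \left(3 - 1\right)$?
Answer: $-2043090$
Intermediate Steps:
$O = 18$ ($O = 3 \cdot 6 = 18$)
$l = 36$ ($l = 18 \left(3 - 1\right) = 18 \cdot 2 = 36$)
$N = -4230$ ($N = \left(-141\right) 30 = -4230$)
$N \left(5 + 2\right) \left(33 + l\right) = - 4230 \left(5 + 2\right) \left(33 + 36\right) = - 4230 \cdot 7 \cdot 69 = \left(-4230\right) 483 = -2043090$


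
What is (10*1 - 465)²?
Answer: 207025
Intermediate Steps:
(10*1 - 465)² = (10 - 465)² = (-455)² = 207025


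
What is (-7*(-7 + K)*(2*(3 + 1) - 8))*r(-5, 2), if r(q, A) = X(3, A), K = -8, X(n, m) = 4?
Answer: 0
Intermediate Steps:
r(q, A) = 4
(-7*(-7 + K)*(2*(3 + 1) - 8))*r(-5, 2) = -7*(-7 - 8)*(2*(3 + 1) - 8)*4 = -(-105)*(2*4 - 8)*4 = -(-105)*(8 - 8)*4 = -(-105)*0*4 = -7*0*4 = 0*4 = 0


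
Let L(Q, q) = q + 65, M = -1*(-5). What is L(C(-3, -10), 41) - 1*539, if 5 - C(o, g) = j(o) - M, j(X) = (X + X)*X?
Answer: -433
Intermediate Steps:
M = 5
j(X) = 2*X**2 (j(X) = (2*X)*X = 2*X**2)
C(o, g) = 10 - 2*o**2 (C(o, g) = 5 - (2*o**2 - 1*5) = 5 - (2*o**2 - 5) = 5 - (-5 + 2*o**2) = 5 + (5 - 2*o**2) = 10 - 2*o**2)
L(Q, q) = 65 + q
L(C(-3, -10), 41) - 1*539 = (65 + 41) - 1*539 = 106 - 539 = -433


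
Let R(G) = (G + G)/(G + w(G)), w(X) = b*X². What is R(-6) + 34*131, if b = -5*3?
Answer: 405316/91 ≈ 4454.0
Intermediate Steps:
b = -15
w(X) = -15*X²
R(G) = 2*G/(G - 15*G²) (R(G) = (G + G)/(G - 15*G²) = (2*G)/(G - 15*G²) = 2*G/(G - 15*G²))
R(-6) + 34*131 = -2/(-1 + 15*(-6)) + 34*131 = -2/(-1 - 90) + 4454 = -2/(-91) + 4454 = -2*(-1/91) + 4454 = 2/91 + 4454 = 405316/91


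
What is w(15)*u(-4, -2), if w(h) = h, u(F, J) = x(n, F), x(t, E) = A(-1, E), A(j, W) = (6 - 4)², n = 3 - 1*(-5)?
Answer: 60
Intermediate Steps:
n = 8 (n = 3 + 5 = 8)
A(j, W) = 4 (A(j, W) = 2² = 4)
x(t, E) = 4
u(F, J) = 4
w(15)*u(-4, -2) = 15*4 = 60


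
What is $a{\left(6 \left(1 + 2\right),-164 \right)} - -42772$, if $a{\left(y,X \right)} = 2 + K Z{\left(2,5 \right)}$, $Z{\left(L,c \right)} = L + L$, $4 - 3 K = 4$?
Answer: $42774$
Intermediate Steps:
$K = 0$ ($K = \frac{4}{3} - \frac{4}{3} = 0$)
$Z{\left(L,c \right)} = 2 L$
$a{\left(y,X \right)} = 2$ ($a{\left(y,X \right)} = 2 + 0 \cdot 2 \cdot 2 = 2 + 0 \cdot 4 = 2 + 0 = 2$)
$a{\left(6 \left(1 + 2\right),-164 \right)} - -42772 = 2 - -42772 = 2 + 42772 = 42774$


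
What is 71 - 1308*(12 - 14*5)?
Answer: 75935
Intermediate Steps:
71 - 1308*(12 - 14*5) = 71 - 1308*(12 - 70) = 71 - 1308*(-58) = 71 + 75864 = 75935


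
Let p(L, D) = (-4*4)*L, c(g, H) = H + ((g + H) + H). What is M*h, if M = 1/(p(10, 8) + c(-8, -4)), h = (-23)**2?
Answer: -529/180 ≈ -2.9389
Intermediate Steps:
c(g, H) = g + 3*H (c(g, H) = H + ((H + g) + H) = H + (g + 2*H) = g + 3*H)
h = 529
p(L, D) = -16*L
M = -1/180 (M = 1/(-16*10 + (-8 + 3*(-4))) = 1/(-160 + (-8 - 12)) = 1/(-160 - 20) = 1/(-180) = -1/180 ≈ -0.0055556)
M*h = -1/180*529 = -529/180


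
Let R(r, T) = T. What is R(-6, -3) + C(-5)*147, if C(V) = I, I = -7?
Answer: -1032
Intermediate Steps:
C(V) = -7
R(-6, -3) + C(-5)*147 = -3 - 7*147 = -3 - 1029 = -1032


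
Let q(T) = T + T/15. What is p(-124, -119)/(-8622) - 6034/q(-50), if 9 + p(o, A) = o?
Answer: 39024181/344880 ≈ 113.15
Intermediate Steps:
q(T) = 16*T/15 (q(T) = T + T*(1/15) = T + T/15 = 16*T/15)
p(o, A) = -9 + o
p(-124, -119)/(-8622) - 6034/q(-50) = (-9 - 124)/(-8622) - 6034/((16/15)*(-50)) = -133*(-1/8622) - 6034/(-160/3) = 133/8622 - 6034*(-3/160) = 133/8622 + 9051/80 = 39024181/344880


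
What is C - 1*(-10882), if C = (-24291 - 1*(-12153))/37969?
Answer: 413166520/37969 ≈ 10882.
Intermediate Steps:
C = -12138/37969 (C = (-24291 + 12153)*(1/37969) = -12138*1/37969 = -12138/37969 ≈ -0.31968)
C - 1*(-10882) = -12138/37969 - 1*(-10882) = -12138/37969 + 10882 = 413166520/37969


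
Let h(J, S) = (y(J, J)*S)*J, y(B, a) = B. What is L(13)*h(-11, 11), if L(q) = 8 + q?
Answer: 27951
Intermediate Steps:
h(J, S) = S*J² (h(J, S) = (J*S)*J = S*J²)
L(13)*h(-11, 11) = (8 + 13)*(11*(-11)²) = 21*(11*121) = 21*1331 = 27951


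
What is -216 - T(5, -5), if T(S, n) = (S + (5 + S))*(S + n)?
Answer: -216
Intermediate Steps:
T(S, n) = (5 + 2*S)*(S + n)
-216 - T(5, -5) = -216 - (2*5² + 5*5 + 5*(-5) + 2*5*(-5)) = -216 - (2*25 + 25 - 25 - 50) = -216 - (50 + 25 - 25 - 50) = -216 - 1*0 = -216 + 0 = -216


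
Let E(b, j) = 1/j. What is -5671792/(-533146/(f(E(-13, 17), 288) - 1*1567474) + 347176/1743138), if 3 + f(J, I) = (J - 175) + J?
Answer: -9410064159377278224/894684598391 ≈ -1.0518e+7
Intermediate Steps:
f(J, I) = -178 + 2*J (f(J, I) = -3 + ((J - 175) + J) = -3 + ((-175 + J) + J) = -3 + (-175 + 2*J) = -178 + 2*J)
-5671792/(-533146/(f(E(-13, 17), 288) - 1*1567474) + 347176/1743138) = -5671792/(-533146/((-178 + 2/17) - 1*1567474) + 347176/1743138) = -5671792/(-533146/((-178 + 2*(1/17)) - 1567474) + 347176*(1/1743138)) = -5671792/(-533146/((-178 + 2/17) - 1567474) + 173588/871569) = -5671792/(-533146/(-3024/17 - 1567474) + 173588/871569) = -5671792/(-533146/(-26650082/17) + 173588/871569) = -5671792/(-533146*(-17/26650082) + 173588/871569) = -5671792/(4531741/13325041 + 173588/871569) = -5671792/6262792188737/11613692659329 = -5671792*11613692659329/6262792188737 = -9410064159377278224/894684598391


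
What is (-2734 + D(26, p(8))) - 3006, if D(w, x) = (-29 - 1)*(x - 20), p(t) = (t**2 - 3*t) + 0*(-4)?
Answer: -6340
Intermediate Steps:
p(t) = t**2 - 3*t (p(t) = (t**2 - 3*t) + 0 = t**2 - 3*t)
D(w, x) = 600 - 30*x (D(w, x) = -30*(-20 + x) = 600 - 30*x)
(-2734 + D(26, p(8))) - 3006 = (-2734 + (600 - 240*(-3 + 8))) - 3006 = (-2734 + (600 - 240*5)) - 3006 = (-2734 + (600 - 30*40)) - 3006 = (-2734 + (600 - 1200)) - 3006 = (-2734 - 600) - 3006 = -3334 - 3006 = -6340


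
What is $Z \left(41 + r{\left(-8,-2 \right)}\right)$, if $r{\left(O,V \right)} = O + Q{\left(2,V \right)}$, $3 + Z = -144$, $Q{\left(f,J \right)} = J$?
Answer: $-4557$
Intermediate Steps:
$Z = -147$ ($Z = -3 - 144 = -147$)
$r{\left(O,V \right)} = O + V$
$Z \left(41 + r{\left(-8,-2 \right)}\right) = - 147 \left(41 - 10\right) = \left(-147\right) 31 = -4557$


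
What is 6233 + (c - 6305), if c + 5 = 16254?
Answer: 16177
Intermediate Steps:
c = 16249 (c = -5 + 16254 = 16249)
6233 + (c - 6305) = 6233 + (16249 - 6305) = 6233 + 9944 = 16177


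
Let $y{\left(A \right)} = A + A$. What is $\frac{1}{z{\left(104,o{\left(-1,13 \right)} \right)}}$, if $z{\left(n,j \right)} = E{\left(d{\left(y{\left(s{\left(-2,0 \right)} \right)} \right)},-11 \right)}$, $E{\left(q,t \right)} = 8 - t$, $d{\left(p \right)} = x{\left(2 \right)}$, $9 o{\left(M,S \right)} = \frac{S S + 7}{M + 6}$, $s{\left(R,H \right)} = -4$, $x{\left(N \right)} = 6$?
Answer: $\frac{1}{19} \approx 0.052632$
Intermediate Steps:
$o{\left(M,S \right)} = \frac{7 + S^{2}}{9 \left(6 + M\right)}$ ($o{\left(M,S \right)} = \frac{\left(S S + 7\right) \frac{1}{M + 6}}{9} = \frac{\left(S^{2} + 7\right) \frac{1}{6 + M}}{9} = \frac{\left(7 + S^{2}\right) \frac{1}{6 + M}}{9} = \frac{\frac{1}{6 + M} \left(7 + S^{2}\right)}{9} = \frac{7 + S^{2}}{9 \left(6 + M\right)}$)
$y{\left(A \right)} = 2 A$
$d{\left(p \right)} = 6$
$z{\left(n,j \right)} = 19$ ($z{\left(n,j \right)} = 8 - -11 = 8 + 11 = 19$)
$\frac{1}{z{\left(104,o{\left(-1,13 \right)} \right)}} = \frac{1}{19}$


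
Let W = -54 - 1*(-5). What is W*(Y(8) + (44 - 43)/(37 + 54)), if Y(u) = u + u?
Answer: -10199/13 ≈ -784.54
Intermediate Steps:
W = -49 (W = -54 + 5 = -49)
Y(u) = 2*u
W*(Y(8) + (44 - 43)/(37 + 54)) = -49*(2*8 + (44 - 43)/(37 + 54)) = -49*(16 + 1/91) = -49*1457/91 = -10199/13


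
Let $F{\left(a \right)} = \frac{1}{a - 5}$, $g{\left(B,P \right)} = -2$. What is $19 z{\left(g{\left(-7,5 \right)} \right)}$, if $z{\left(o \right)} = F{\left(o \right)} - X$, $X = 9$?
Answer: $- \frac{1216}{7} \approx -173.71$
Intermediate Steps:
$F{\left(a \right)} = \frac{1}{-5 + a}$
$z{\left(o \right)} = -9 + \frac{1}{-5 + o}$ ($z{\left(o \right)} = \frac{1}{-5 + o} - 9 = -9 + \frac{1}{-5 + o}$)
$19 z{\left(g{\left(-7,5 \right)} \right)} = 19 \frac{46 - -18}{-5 - 2} = 19 \frac{46 + 18}{-7} = 19 \left(\left(- \frac{1}{7}\right) 64\right) = 19 \left(- \frac{64}{7}\right) = - \frac{1216}{7}$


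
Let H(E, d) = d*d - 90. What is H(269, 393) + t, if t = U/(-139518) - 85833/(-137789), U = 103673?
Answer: 2967402160764515/19224045702 ≈ 1.5436e+5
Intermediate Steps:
H(E, d) = -90 + d² (H(E, d) = d² - 90 = -90 + d²)
t = -2309750503/19224045702 (t = 103673/(-139518) - 85833/(-137789) = 103673*(-1/139518) - 85833*(-1/137789) = -103673/139518 + 85833/137789 = -2309750503/19224045702 ≈ -0.12015)
H(269, 393) + t = (-90 + 393²) - 2309750503/19224045702 = (-90 + 154449) - 2309750503/19224045702 = 154359 - 2309750503/19224045702 = 2967402160764515/19224045702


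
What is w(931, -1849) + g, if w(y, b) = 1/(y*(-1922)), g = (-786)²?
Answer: 1105473042071/1789382 ≈ 6.1780e+5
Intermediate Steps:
g = 617796
w(y, b) = -1/(1922*y) (w(y, b) = -1/1922/y = -1/(1922*y))
w(931, -1849) + g = -1/1922/931 + 617796 = -1/1922*1/931 + 617796 = -1/1789382 + 617796 = 1105473042071/1789382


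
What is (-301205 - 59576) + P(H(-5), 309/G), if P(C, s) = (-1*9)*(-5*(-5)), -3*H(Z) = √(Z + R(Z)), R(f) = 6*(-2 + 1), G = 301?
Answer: -361006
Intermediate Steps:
R(f) = -6 (R(f) = 6*(-1) = -6)
H(Z) = -√(-6 + Z)/3 (H(Z) = -√(Z - 6)/3 = -√(-6 + Z)/3)
P(C, s) = -225 (P(C, s) = -9*25 = -225)
(-301205 - 59576) + P(H(-5), 309/G) = (-301205 - 59576) - 225 = -360781 - 225 = -361006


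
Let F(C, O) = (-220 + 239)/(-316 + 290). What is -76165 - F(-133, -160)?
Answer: -1980271/26 ≈ -76164.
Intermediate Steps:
F(C, O) = -19/26 (F(C, O) = 19/(-26) = 19*(-1/26) = -19/26)
-76165 - F(-133, -160) = -76165 - 1*(-19/26) = -76165 + 19/26 = -1980271/26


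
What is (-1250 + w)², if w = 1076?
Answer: 30276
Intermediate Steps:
(-1250 + w)² = (-1250 + 1076)² = (-174)² = 30276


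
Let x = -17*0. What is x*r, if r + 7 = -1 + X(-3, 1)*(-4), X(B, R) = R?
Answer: 0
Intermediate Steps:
x = 0
r = -12 (r = -7 + (-1 + 1*(-4)) = -7 + (-1 - 4) = -7 - 5 = -12)
x*r = 0*(-12) = 0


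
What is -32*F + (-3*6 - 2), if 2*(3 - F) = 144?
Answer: 2188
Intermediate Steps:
F = -69 (F = 3 - 1/2*144 = 3 - 72 = -69)
-32*F + (-3*6 - 2) = -32*(-69) + (-3*6 - 2) = 2208 + (-18 - 2) = 2208 - 20 = 2188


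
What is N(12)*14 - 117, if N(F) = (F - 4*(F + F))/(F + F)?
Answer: -166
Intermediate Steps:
N(F) = -7/2 (N(F) = (F - 8*F)/((2*F)) = (F - 8*F)*(1/(2*F)) = (-7*F)*(1/(2*F)) = -7/2)
N(12)*14 - 117 = -7/2*14 - 117 = -49 - 117 = -166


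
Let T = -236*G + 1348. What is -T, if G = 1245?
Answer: 292472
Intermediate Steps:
T = -292472 (T = -236*1245 + 1348 = -293820 + 1348 = -292472)
-T = -1*(-292472) = 292472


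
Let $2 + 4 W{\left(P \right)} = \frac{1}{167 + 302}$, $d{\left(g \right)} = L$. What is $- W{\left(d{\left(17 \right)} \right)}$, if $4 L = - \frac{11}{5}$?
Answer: $\frac{937}{1876} \approx 0.49947$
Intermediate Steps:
$L = - \frac{11}{20}$ ($L = \frac{\left(-11\right) \frac{1}{5}}{4} = \frac{1}{4} \left(- \frac{11}{5}\right) = - \frac{11}{20} \approx -0.55$)
$d{\left(g \right)} = - \frac{11}{20}$
$W{\left(P \right)} = - \frac{937}{1876}$ ($W{\left(P \right)} = - \frac{1}{2} + \frac{1}{4 \left(167 + 302\right)} = - \frac{1}{2} + \frac{1}{4 \cdot 469} = - \frac{1}{2} + \frac{1}{4} \cdot \frac{1}{469} = - \frac{1}{2} + \frac{1}{1876} = - \frac{937}{1876}$)
$- W{\left(d{\left(17 \right)} \right)} = \left(-1\right) \left(- \frac{937}{1876}\right) = \frac{937}{1876}$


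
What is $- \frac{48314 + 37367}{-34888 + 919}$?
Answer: $\frac{85681}{33969} \approx 2.5223$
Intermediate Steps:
$- \frac{48314 + 37367}{-34888 + 919} = - \frac{85681}{-33969} = - \frac{85681 \left(-1\right)}{33969} = \left(-1\right) \left(- \frac{85681}{33969}\right) = \frac{85681}{33969}$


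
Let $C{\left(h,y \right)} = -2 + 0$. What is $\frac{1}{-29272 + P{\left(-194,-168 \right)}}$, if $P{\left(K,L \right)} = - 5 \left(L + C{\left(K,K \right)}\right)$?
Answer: $- \frac{1}{28422} \approx -3.5184 \cdot 10^{-5}$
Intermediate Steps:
$C{\left(h,y \right)} = -2$
$P{\left(K,L \right)} = 10 - 5 L$ ($P{\left(K,L \right)} = - 5 \left(L - 2\right) = - 5 \left(-2 + L\right) = 10 - 5 L$)
$\frac{1}{-29272 + P{\left(-194,-168 \right)}} = \frac{1}{-29272 + \left(10 - -840\right)} = \frac{1}{-29272 + \left(10 + 840\right)} = \frac{1}{-29272 + 850} = \frac{1}{-28422} = - \frac{1}{28422}$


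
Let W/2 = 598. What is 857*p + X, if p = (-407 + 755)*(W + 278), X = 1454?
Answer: 439601318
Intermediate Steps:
W = 1196 (W = 2*598 = 1196)
p = 512952 (p = (-407 + 755)*(1196 + 278) = 348*1474 = 512952)
857*p + X = 857*512952 + 1454 = 439599864 + 1454 = 439601318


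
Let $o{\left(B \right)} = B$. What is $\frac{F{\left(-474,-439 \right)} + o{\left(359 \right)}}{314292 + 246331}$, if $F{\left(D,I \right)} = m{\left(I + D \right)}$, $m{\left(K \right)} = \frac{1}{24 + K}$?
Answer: $\frac{319150}{498393847} \approx 0.00064036$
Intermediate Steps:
$F{\left(D,I \right)} = \frac{1}{24 + D + I}$ ($F{\left(D,I \right)} = \frac{1}{24 + \left(I + D\right)} = \frac{1}{24 + \left(D + I\right)} = \frac{1}{24 + D + I}$)
$\frac{F{\left(-474,-439 \right)} + o{\left(359 \right)}}{314292 + 246331} = \frac{\frac{1}{24 - 474 - 439} + 359}{314292 + 246331} = \frac{\frac{1}{-889} + 359}{560623} = \left(- \frac{1}{889} + 359\right) \frac{1}{560623} = \frac{319150}{889} \cdot \frac{1}{560623} = \frac{319150}{498393847}$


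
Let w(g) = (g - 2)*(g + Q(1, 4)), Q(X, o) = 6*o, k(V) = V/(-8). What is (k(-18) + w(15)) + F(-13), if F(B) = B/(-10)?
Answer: 10211/20 ≈ 510.55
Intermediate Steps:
k(V) = -V/8 (k(V) = V*(-⅛) = -V/8)
F(B) = -B/10 (F(B) = B*(-⅒) = -B/10)
w(g) = (-2 + g)*(24 + g) (w(g) = (g - 2)*(g + 6*4) = (-2 + g)*(g + 24) = (-2 + g)*(24 + g))
(k(-18) + w(15)) + F(-13) = (-⅛*(-18) + (-48 + 15² + 22*15)) - ⅒*(-13) = (9/4 + (-48 + 225 + 330)) + 13/10 = (9/4 + 507) + 13/10 = 2037/4 + 13/10 = 10211/20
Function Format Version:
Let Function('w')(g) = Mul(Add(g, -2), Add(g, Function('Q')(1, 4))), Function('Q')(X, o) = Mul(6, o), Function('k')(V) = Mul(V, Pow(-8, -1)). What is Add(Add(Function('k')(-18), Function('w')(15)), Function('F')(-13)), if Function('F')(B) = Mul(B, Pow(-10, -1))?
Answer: Rational(10211, 20) ≈ 510.55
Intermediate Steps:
Function('k')(V) = Mul(Rational(-1, 8), V) (Function('k')(V) = Mul(V, Rational(-1, 8)) = Mul(Rational(-1, 8), V))
Function('F')(B) = Mul(Rational(-1, 10), B) (Function('F')(B) = Mul(B, Rational(-1, 10)) = Mul(Rational(-1, 10), B))
Function('w')(g) = Mul(Add(-2, g), Add(24, g)) (Function('w')(g) = Mul(Add(g, -2), Add(g, Mul(6, 4))) = Mul(Add(-2, g), Add(g, 24)) = Mul(Add(-2, g), Add(24, g)))
Add(Add(Function('k')(-18), Function('w')(15)), Function('F')(-13)) = Add(Add(Mul(Rational(-1, 8), -18), Add(-48, Pow(15, 2), Mul(22, 15))), Mul(Rational(-1, 10), -13)) = Add(Add(Rational(9, 4), Add(-48, 225, 330)), Rational(13, 10)) = Add(Add(Rational(9, 4), 507), Rational(13, 10)) = Add(Rational(2037, 4), Rational(13, 10)) = Rational(10211, 20)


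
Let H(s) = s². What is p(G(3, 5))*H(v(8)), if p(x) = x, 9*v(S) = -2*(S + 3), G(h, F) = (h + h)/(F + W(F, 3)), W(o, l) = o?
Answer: 484/135 ≈ 3.5852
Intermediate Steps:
G(h, F) = h/F (G(h, F) = (h + h)/(F + F) = (2*h)/((2*F)) = (2*h)*(1/(2*F)) = h/F)
v(S) = -⅔ - 2*S/9 (v(S) = (-2*(S + 3))/9 = (-2*(3 + S))/9 = (-6 - 2*S)/9 = -⅔ - 2*S/9)
p(G(3, 5))*H(v(8)) = (3/5)*(-⅔ - 2/9*8)² = (3*(⅕))*(-⅔ - 16/9)² = 3*(-22/9)²/5 = (⅗)*(484/81) = 484/135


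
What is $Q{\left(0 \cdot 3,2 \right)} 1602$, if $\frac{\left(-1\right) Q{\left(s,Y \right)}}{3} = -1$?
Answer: $4806$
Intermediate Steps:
$Q{\left(s,Y \right)} = 3$ ($Q{\left(s,Y \right)} = \left(-3\right) \left(-1\right) = 3$)
$Q{\left(0 \cdot 3,2 \right)} 1602 = 3 \cdot 1602 = 4806$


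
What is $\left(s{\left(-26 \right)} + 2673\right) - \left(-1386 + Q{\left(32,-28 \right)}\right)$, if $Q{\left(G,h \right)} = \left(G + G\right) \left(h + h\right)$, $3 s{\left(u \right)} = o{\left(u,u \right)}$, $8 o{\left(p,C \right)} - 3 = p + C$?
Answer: $\frac{183383}{24} \approx 7641.0$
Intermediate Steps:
$o{\left(p,C \right)} = \frac{3}{8} + \frac{C}{8} + \frac{p}{8}$ ($o{\left(p,C \right)} = \frac{3}{8} + \frac{p + C}{8} = \frac{3}{8} + \frac{C + p}{8} = \frac{3}{8} + \left(\frac{C}{8} + \frac{p}{8}\right) = \frac{3}{8} + \frac{C}{8} + \frac{p}{8}$)
$s{\left(u \right)} = \frac{1}{8} + \frac{u}{12}$ ($s{\left(u \right)} = \frac{\frac{3}{8} + \frac{u}{8} + \frac{u}{8}}{3} = \frac{\frac{3}{8} + \frac{u}{4}}{3} = \frac{1}{8} + \frac{u}{12}$)
$Q{\left(G,h \right)} = 4 G h$ ($Q{\left(G,h \right)} = 2 G 2 h = 4 G h$)
$\left(s{\left(-26 \right)} + 2673\right) - \left(-1386 + Q{\left(32,-28 \right)}\right) = \left(\left(\frac{1}{8} + \frac{1}{12} \left(-26\right)\right) + 2673\right) - \left(-1386 + 4 \cdot 32 \left(-28\right)\right) = \left(\left(\frac{1}{8} - \frac{13}{6}\right) + 2673\right) + \left(1386 - -3584\right) = \left(- \frac{49}{24} + 2673\right) + \left(1386 + 3584\right) = \frac{64103}{24} + 4970 = \frac{183383}{24}$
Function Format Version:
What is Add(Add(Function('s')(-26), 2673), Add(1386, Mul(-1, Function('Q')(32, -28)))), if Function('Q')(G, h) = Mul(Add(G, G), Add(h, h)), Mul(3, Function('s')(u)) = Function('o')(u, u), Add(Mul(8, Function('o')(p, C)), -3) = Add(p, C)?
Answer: Rational(183383, 24) ≈ 7641.0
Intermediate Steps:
Function('o')(p, C) = Add(Rational(3, 8), Mul(Rational(1, 8), C), Mul(Rational(1, 8), p)) (Function('o')(p, C) = Add(Rational(3, 8), Mul(Rational(1, 8), Add(p, C))) = Add(Rational(3, 8), Mul(Rational(1, 8), Add(C, p))) = Add(Rational(3, 8), Add(Mul(Rational(1, 8), C), Mul(Rational(1, 8), p))) = Add(Rational(3, 8), Mul(Rational(1, 8), C), Mul(Rational(1, 8), p)))
Function('s')(u) = Add(Rational(1, 8), Mul(Rational(1, 12), u)) (Function('s')(u) = Mul(Rational(1, 3), Add(Rational(3, 8), Mul(Rational(1, 8), u), Mul(Rational(1, 8), u))) = Mul(Rational(1, 3), Add(Rational(3, 8), Mul(Rational(1, 4), u))) = Add(Rational(1, 8), Mul(Rational(1, 12), u)))
Function('Q')(G, h) = Mul(4, G, h) (Function('Q')(G, h) = Mul(Mul(2, G), Mul(2, h)) = Mul(4, G, h))
Add(Add(Function('s')(-26), 2673), Add(1386, Mul(-1, Function('Q')(32, -28)))) = Add(Add(Add(Rational(1, 8), Mul(Rational(1, 12), -26)), 2673), Add(1386, Mul(-1, Mul(4, 32, -28)))) = Add(Add(Add(Rational(1, 8), Rational(-13, 6)), 2673), Add(1386, Mul(-1, -3584))) = Add(Add(Rational(-49, 24), 2673), Add(1386, 3584)) = Add(Rational(64103, 24), 4970) = Rational(183383, 24)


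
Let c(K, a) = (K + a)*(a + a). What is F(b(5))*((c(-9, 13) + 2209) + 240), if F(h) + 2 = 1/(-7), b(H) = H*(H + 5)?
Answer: -38295/7 ≈ -5470.7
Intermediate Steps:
b(H) = H*(5 + H)
F(h) = -15/7 (F(h) = -2 + 1/(-7) = -2 - ⅐ = -15/7)
c(K, a) = 2*a*(K + a) (c(K, a) = (K + a)*(2*a) = 2*a*(K + a))
F(b(5))*((c(-9, 13) + 2209) + 240) = -15*((2*13*(-9 + 13) + 2209) + 240)/7 = -15*((2*13*4 + 2209) + 240)/7 = -15*((104 + 2209) + 240)/7 = -15*(2313 + 240)/7 = -15/7*2553 = -38295/7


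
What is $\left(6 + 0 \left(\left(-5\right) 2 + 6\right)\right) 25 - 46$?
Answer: $104$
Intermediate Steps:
$\left(6 + 0 \left(\left(-5\right) 2 + 6\right)\right) 25 - 46 = \left(6 + 0 \left(-10 + 6\right)\right) 25 - 46 = \left(6 + 0 \left(-4\right)\right) 25 - 46 = \left(6 + 0\right) 25 - 46 = 6 \cdot 25 - 46 = 150 - 46 = 104$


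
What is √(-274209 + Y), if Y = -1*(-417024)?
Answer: √142815 ≈ 377.91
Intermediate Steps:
Y = 417024
√(-274209 + Y) = √(-274209 + 417024) = √142815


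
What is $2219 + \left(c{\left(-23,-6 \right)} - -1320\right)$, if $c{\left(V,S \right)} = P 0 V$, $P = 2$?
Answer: $3539$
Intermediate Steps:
$c{\left(V,S \right)} = 0$ ($c{\left(V,S \right)} = 2 \cdot 0 V = 0 V = 0$)
$2219 + \left(c{\left(-23,-6 \right)} - -1320\right) = 2219 + \left(0 - -1320\right) = 2219 + \left(0 + 1320\right) = 2219 + 1320 = 3539$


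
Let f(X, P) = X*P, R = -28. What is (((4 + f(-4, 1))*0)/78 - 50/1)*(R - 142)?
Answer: 8500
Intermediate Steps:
f(X, P) = P*X
(((4 + f(-4, 1))*0)/78 - 50/1)*(R - 142) = (((4 + 1*(-4))*0)/78 - 50/1)*(-28 - 142) = (((4 - 4)*0)*(1/78) - 50*1)*(-170) = ((0*0)*(1/78) - 50)*(-170) = (0*(1/78) - 50)*(-170) = (0 - 50)*(-170) = -50*(-170) = 8500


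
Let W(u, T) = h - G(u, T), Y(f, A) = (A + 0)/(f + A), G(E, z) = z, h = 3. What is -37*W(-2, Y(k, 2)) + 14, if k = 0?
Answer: -60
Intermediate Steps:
Y(f, A) = A/(A + f)
W(u, T) = 3 - T
-37*W(-2, Y(k, 2)) + 14 = -37*(3 - 2/(2 + 0)) + 14 = -37*(3 - 2/2) + 14 = -37*(3 - 1*1) + 14 = -37*(3 - 1) + 14 = -37*2 + 14 = -74 + 14 = -60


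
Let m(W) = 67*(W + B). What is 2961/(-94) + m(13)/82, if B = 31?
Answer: 365/82 ≈ 4.4512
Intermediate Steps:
m(W) = 2077 + 67*W (m(W) = 67*(W + 31) = 67*(31 + W) = 2077 + 67*W)
2961/(-94) + m(13)/82 = 2961/(-94) + (2077 + 67*13)/82 = 2961*(-1/94) + (2077 + 871)*(1/82) = -63/2 + 2948*(1/82) = -63/2 + 1474/41 = 365/82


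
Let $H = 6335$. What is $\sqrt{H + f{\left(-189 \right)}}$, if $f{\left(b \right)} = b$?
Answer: $\sqrt{6146} \approx 78.396$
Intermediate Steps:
$\sqrt{H + f{\left(-189 \right)}} = \sqrt{6335 - 189} = \sqrt{6146}$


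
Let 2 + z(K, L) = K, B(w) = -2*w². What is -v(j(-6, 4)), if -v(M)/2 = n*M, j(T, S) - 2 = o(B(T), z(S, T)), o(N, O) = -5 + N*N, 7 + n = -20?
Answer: -279774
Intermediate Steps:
n = -27 (n = -7 - 20 = -27)
z(K, L) = -2 + K
o(N, O) = -5 + N²
j(T, S) = -3 + 4*T⁴ (j(T, S) = 2 + (-5 + (-2*T²)²) = 2 + (-5 + 4*T⁴) = -3 + 4*T⁴)
v(M) = 54*M (v(M) = -(-54)*M = 54*M)
-v(j(-6, 4)) = -54*(-3 + 4*(-6)⁴) = -54*(-3 + 4*1296) = -54*(-3 + 5184) = -54*5181 = -1*279774 = -279774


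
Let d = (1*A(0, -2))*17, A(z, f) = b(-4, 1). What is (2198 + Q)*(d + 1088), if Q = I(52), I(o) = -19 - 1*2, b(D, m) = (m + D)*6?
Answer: 1702414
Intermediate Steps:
b(D, m) = 6*D + 6*m (b(D, m) = (D + m)*6 = 6*D + 6*m)
A(z, f) = -18 (A(z, f) = 6*(-4) + 6*1 = -24 + 6 = -18)
d = -306 (d = (1*(-18))*17 = -18*17 = -306)
I(o) = -21 (I(o) = -19 - 2 = -21)
Q = -21
(2198 + Q)*(d + 1088) = (2198 - 21)*(-306 + 1088) = 2177*782 = 1702414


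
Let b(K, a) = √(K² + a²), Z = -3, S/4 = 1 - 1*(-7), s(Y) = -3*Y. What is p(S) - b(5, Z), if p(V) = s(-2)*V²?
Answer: 6144 - √34 ≈ 6138.2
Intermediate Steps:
S = 32 (S = 4*(1 - 1*(-7)) = 4*(1 + 7) = 4*8 = 32)
p(V) = 6*V² (p(V) = (-3*(-2))*V² = 6*V²)
p(S) - b(5, Z) = 6*32² - √(5² + (-3)²) = 6*1024 - √(25 + 9) = 6144 - √34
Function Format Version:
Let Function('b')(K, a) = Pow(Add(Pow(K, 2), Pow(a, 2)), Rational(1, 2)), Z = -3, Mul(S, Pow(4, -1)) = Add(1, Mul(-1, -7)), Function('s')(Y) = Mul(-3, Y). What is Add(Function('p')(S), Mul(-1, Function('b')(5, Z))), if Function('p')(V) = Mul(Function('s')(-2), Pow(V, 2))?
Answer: Add(6144, Mul(-1, Pow(34, Rational(1, 2)))) ≈ 6138.2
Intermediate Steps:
S = 32 (S = Mul(4, Add(1, Mul(-1, -7))) = Mul(4, Add(1, 7)) = Mul(4, 8) = 32)
Function('p')(V) = Mul(6, Pow(V, 2)) (Function('p')(V) = Mul(Mul(-3, -2), Pow(V, 2)) = Mul(6, Pow(V, 2)))
Add(Function('p')(S), Mul(-1, Function('b')(5, Z))) = Add(Mul(6, Pow(32, 2)), Mul(-1, Pow(Add(Pow(5, 2), Pow(-3, 2)), Rational(1, 2)))) = Add(Mul(6, 1024), Mul(-1, Pow(Add(25, 9), Rational(1, 2)))) = Add(6144, Mul(-1, Pow(34, Rational(1, 2))))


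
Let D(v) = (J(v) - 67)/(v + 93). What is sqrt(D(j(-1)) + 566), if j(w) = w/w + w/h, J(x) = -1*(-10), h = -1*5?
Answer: 3*sqrt(1548491)/157 ≈ 23.778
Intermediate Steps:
h = -5
J(x) = 10
j(w) = 1 - w/5 (j(w) = w/w + w/(-5) = 1 + w*(-1/5) = 1 - w/5)
D(v) = -57/(93 + v) (D(v) = (10 - 67)/(v + 93) = -57/(93 + v))
sqrt(D(j(-1)) + 566) = sqrt(-57/(93 + (1 - 1/5*(-1))) + 566) = sqrt(-57/(93 + (1 + 1/5)) + 566) = sqrt(-57/(93 + 6/5) + 566) = sqrt(-57/471/5 + 566) = sqrt(-57*5/471 + 566) = sqrt(-95/157 + 566) = sqrt(88767/157) = 3*sqrt(1548491)/157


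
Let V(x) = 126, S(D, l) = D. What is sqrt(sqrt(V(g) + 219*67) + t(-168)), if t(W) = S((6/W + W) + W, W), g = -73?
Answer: sqrt(-65863 + 196*sqrt(14799))/14 ≈ 14.642*I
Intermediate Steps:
t(W) = 2*W + 6/W (t(W) = (6/W + W) + W = (W + 6/W) + W = 2*W + 6/W)
sqrt(sqrt(V(g) + 219*67) + t(-168)) = sqrt(sqrt(126 + 219*67) + (2*(-168) + 6/(-168))) = sqrt(sqrt(126 + 14673) + (-336 + 6*(-1/168))) = sqrt(sqrt(14799) + (-336 - 1/28)) = sqrt(sqrt(14799) - 9409/28) = sqrt(-9409/28 + sqrt(14799))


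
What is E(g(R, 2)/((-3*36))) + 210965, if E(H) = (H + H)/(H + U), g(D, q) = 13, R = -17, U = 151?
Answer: 3437674649/16295 ≈ 2.1097e+5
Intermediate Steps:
E(H) = 2*H/(151 + H) (E(H) = (H + H)/(H + 151) = (2*H)/(151 + H) = 2*H/(151 + H))
E(g(R, 2)/((-3*36))) + 210965 = 2*(13/((-3*36)))/(151 + 13/((-3*36))) + 210965 = 2*(13/(-108))/(151 + 13/(-108)) + 210965 = 2*(13*(-1/108))/(151 + 13*(-1/108)) + 210965 = 2*(-13/108)/(151 - 13/108) + 210965 = 2*(-13/108)/(16295/108) + 210965 = 2*(-13/108)*(108/16295) + 210965 = -26/16295 + 210965 = 3437674649/16295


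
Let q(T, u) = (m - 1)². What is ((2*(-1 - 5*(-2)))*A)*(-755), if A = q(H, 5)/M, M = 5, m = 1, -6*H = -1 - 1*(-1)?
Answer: 0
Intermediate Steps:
H = 0 (H = -(-1 - 1*(-1))/6 = -(-1 + 1)/6 = -⅙*0 = 0)
q(T, u) = 0 (q(T, u) = (1 - 1)² = 0² = 0)
A = 0 (A = 0/5 = 0*(⅕) = 0)
((2*(-1 - 5*(-2)))*A)*(-755) = ((2*(-1 - 5*(-2)))*0)*(-755) = ((2*(-1 + 10))*0)*(-755) = ((2*9)*0)*(-755) = (18*0)*(-755) = 0*(-755) = 0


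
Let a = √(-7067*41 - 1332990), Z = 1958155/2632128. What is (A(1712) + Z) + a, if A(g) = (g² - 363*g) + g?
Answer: 6083376191755/2632128 + I*√1622737 ≈ 2.3112e+6 + 1273.9*I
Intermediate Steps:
Z = 1958155/2632128 (Z = 1958155*(1/2632128) = 1958155/2632128 ≈ 0.74394)
A(g) = g² - 362*g
a = I*√1622737 (a = √(-289747 - 1332990) = √(-1622737) = I*√1622737 ≈ 1273.9*I)
(A(1712) + Z) + a = (1712*(-362 + 1712) + 1958155/2632128) + I*√1622737 = (1712*1350 + 1958155/2632128) + I*√1622737 = (2311200 + 1958155/2632128) + I*√1622737 = 6083376191755/2632128 + I*√1622737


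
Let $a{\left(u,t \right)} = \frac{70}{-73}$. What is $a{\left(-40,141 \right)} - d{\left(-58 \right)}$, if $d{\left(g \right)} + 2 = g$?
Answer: $\frac{4310}{73} \approx 59.041$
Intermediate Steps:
$a{\left(u,t \right)} = - \frac{70}{73}$ ($a{\left(u,t \right)} = 70 \left(- \frac{1}{73}\right) = - \frac{70}{73}$)
$d{\left(g \right)} = -2 + g$
$a{\left(-40,141 \right)} - d{\left(-58 \right)} = - \frac{70}{73} - \left(-2 - 58\right) = - \frac{70}{73} - -60 = - \frac{70}{73} + 60 = \frac{4310}{73}$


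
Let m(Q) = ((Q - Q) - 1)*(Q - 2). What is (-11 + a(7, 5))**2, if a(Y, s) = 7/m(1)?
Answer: 16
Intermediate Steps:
m(Q) = 2 - Q (m(Q) = (0 - 1)*(-2 + Q) = -(-2 + Q) = 2 - Q)
a(Y, s) = 7 (a(Y, s) = 7/(2 - 1*1) = 7/(2 - 1) = 7/1 = 7*1 = 7)
(-11 + a(7, 5))**2 = (-11 + 7)**2 = (-4)**2 = 16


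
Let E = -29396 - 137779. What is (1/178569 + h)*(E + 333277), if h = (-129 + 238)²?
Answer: 352398397125580/178569 ≈ 1.9735e+9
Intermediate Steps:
h = 11881 (h = 109² = 11881)
E = -167175
(1/178569 + h)*(E + 333277) = (1/178569 + 11881)*(-167175 + 333277) = (1/178569 + 11881)*166102 = (2121578290/178569)*166102 = 352398397125580/178569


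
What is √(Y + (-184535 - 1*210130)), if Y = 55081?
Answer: 8*I*√5306 ≈ 582.74*I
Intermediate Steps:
√(Y + (-184535 - 1*210130)) = √(55081 + (-184535 - 1*210130)) = √(55081 + (-184535 - 210130)) = √(55081 - 394665) = √(-339584) = 8*I*√5306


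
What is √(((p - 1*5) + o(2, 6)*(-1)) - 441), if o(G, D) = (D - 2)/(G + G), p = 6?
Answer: 21*I ≈ 21.0*I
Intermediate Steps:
o(G, D) = (-2 + D)/(2*G) (o(G, D) = (-2 + D)/((2*G)) = (-2 + D)*(1/(2*G)) = (-2 + D)/(2*G))
√(((p - 1*5) + o(2, 6)*(-1)) - 441) = √(((6 - 1*5) + ((½)*(-2 + 6)/2)*(-1)) - 441) = √(((6 - 5) + ((½)*(½)*4)*(-1)) - 441) = √((1 + 1*(-1)) - 441) = √((1 - 1) - 441) = √(0 - 441) = √(-441) = 21*I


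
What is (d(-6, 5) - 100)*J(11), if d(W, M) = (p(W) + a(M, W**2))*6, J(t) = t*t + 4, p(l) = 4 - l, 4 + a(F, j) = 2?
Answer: -6500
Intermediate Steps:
a(F, j) = -2 (a(F, j) = -4 + 2 = -2)
J(t) = 4 + t**2 (J(t) = t**2 + 4 = 4 + t**2)
d(W, M) = 12 - 6*W (d(W, M) = ((4 - W) - 2)*6 = (2 - W)*6 = 12 - 6*W)
(d(-6, 5) - 100)*J(11) = ((12 - 6*(-6)) - 100)*(4 + 11**2) = ((12 + 36) - 100)*(4 + 121) = (48 - 100)*125 = -52*125 = -6500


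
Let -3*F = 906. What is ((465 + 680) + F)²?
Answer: 710649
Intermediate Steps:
F = -302 (F = -⅓*906 = -302)
((465 + 680) + F)² = ((465 + 680) - 302)² = (1145 - 302)² = 843² = 710649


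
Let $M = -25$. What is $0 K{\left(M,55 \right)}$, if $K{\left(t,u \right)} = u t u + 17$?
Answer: $0$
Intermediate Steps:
$K{\left(t,u \right)} = 17 + t u^{2}$ ($K{\left(t,u \right)} = t u u + 17 = t u^{2} + 17 = 17 + t u^{2}$)
$0 K{\left(M,55 \right)} = 0 \left(17 - 25 \cdot 55^{2}\right) = 0 \left(17 - 75625\right) = 0 \left(-75608\right) = 0$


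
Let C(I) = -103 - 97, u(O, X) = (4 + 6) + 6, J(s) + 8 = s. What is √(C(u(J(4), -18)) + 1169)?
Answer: √969 ≈ 31.129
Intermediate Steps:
J(s) = -8 + s
u(O, X) = 16 (u(O, X) = 10 + 6 = 16)
C(I) = -200
√(C(u(J(4), -18)) + 1169) = √(-200 + 1169) = √969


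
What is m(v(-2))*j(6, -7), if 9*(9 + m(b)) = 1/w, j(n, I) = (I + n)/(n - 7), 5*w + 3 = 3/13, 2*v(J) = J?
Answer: -2981/324 ≈ -9.2006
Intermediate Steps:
v(J) = J/2
w = -36/65 (w = -⅗ + (3/13)/5 = -⅗ + (3*(1/13))/5 = -⅗ + (⅕)*(3/13) = -⅗ + 3/65 = -36/65 ≈ -0.55385)
j(n, I) = (I + n)/(-7 + n)
m(b) = -2981/324 (m(b) = -9 + 1/(9*(-36/65)) = -9 + (⅑)*(-65/36) = -9 - 65/324 = -2981/324)
m(v(-2))*j(6, -7) = -2981*(-7 + 6)/(324*(-7 + 6)) = -2981*(-1)/(324*(-1)) = -(-2981)*(-1)/324 = -2981/324*1 = -2981/324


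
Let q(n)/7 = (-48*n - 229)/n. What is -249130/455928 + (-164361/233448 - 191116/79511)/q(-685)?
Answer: -315965459288996795/588269531888506776 ≈ -0.53711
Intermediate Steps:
q(n) = 7*(-229 - 48*n)/n (q(n) = 7*((-48*n - 229)/n) = 7*((-229 - 48*n)/n) = 7*(-229 - 48*n)/n)
-249130/455928 + (-164361/233448 - 191116/79511)/q(-685) = -249130/455928 + (-164361/233448 - 191116/79511)/(-336 - 1603/(-685)) = -249130*1/455928 + (-164361*1/233448 - 191116*1/79511)/(-336 - 1603*(-1/685)) = -124565/227964 + (-54787/77816 - 191116/79511)/(-336 + 1603/685) = -124565/227964 - 19228051813/(6187227976*(-228557/685)) = -124565/227964 - 19228051813/6187227976*(-685/228557) = -124565/227964 + 96140259065/10322147916136 = -315965459288996795/588269531888506776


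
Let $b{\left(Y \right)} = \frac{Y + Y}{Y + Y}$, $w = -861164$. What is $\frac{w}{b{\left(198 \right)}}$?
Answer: $-861164$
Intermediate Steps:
$b{\left(Y \right)} = 1$ ($b{\left(Y \right)} = \frac{2 Y}{2 Y} = 2 Y \frac{1}{2 Y} = 1$)
$\frac{w}{b{\left(198 \right)}} = - \frac{861164}{1} = \left(-861164\right) 1 = -861164$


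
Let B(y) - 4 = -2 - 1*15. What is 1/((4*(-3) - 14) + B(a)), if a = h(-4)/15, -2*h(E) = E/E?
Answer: -1/39 ≈ -0.025641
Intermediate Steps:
h(E) = -1/2 (h(E) = -E/(2*E) = -1/2*1 = -1/2)
a = -1/30 (a = -1/2/15 = -1/2*1/15 = -1/30 ≈ -0.033333)
B(y) = -13 (B(y) = 4 + (-2 - 1*15) = 4 + (-2 - 15) = 4 - 17 = -13)
1/((4*(-3) - 14) + B(a)) = 1/((4*(-3) - 14) - 13) = 1/((-12 - 14) - 13) = 1/(-26 - 13) = 1/(-39) = -1/39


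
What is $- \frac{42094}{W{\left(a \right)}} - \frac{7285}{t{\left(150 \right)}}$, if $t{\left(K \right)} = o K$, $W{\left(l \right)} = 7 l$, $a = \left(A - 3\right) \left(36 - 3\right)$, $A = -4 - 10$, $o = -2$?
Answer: $\frac{2749093}{78540} \approx 35.002$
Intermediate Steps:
$A = -14$ ($A = -4 - 10 = -14$)
$a = -561$ ($a = \left(-14 - 3\right) \left(36 - 3\right) = \left(-17\right) 33 = -561$)
$t{\left(K \right)} = - 2 K$
$- \frac{42094}{W{\left(a \right)}} - \frac{7285}{t{\left(150 \right)}} = - \frac{42094}{7 \left(-561\right)} - \frac{7285}{\left(-2\right) 150} = - \frac{42094}{-3927} - \frac{7285}{-300} = \left(-42094\right) \left(- \frac{1}{3927}\right) - - \frac{1457}{60} = \frac{42094}{3927} + \frac{1457}{60} = \frac{2749093}{78540}$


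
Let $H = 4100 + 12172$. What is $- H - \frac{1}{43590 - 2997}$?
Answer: $- \frac{660529297}{40593} \approx -16272.0$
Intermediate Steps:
$H = 16272$
$- H - \frac{1}{43590 - 2997} = \left(-1\right) 16272 - \frac{1}{43590 - 2997} = -16272 - \frac{1}{40593} = - \frac{660529297}{40593}$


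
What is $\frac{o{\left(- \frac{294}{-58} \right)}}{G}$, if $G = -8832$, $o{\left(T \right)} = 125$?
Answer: $- \frac{125}{8832} \approx -0.014153$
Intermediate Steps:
$\frac{o{\left(- \frac{294}{-58} \right)}}{G} = \frac{125}{-8832} = 125 \left(- \frac{1}{8832}\right) = - \frac{125}{8832}$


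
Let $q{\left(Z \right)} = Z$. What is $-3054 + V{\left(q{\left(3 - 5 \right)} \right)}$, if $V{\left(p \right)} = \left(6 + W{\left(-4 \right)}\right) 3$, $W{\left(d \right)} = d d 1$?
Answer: $-2988$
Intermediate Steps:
$W{\left(d \right)} = d^{2}$ ($W{\left(d \right)} = d^{2} \cdot 1 = d^{2}$)
$V{\left(p \right)} = 66$ ($V{\left(p \right)} = \left(6 + \left(-4\right)^{2}\right) 3 = \left(6 + 16\right) 3 = 22 \cdot 3 = 66$)
$-3054 + V{\left(q{\left(3 - 5 \right)} \right)} = -3054 + 66 = -2988$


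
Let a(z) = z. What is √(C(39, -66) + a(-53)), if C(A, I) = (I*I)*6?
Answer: √26083 ≈ 161.50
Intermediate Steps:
C(A, I) = 6*I² (C(A, I) = I²*6 = 6*I²)
√(C(39, -66) + a(-53)) = √(6*(-66)² - 53) = √(6*4356 - 53) = √(26136 - 53) = √26083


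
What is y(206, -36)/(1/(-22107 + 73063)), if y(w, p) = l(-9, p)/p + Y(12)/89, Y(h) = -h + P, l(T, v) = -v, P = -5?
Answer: -5401336/89 ≈ -60689.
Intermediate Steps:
Y(h) = -5 - h (Y(h) = -h - 5 = -5 - h)
y(w, p) = -106/89 (y(w, p) = (-p)/p + (-5 - 1*12)/89 = -1 + (-5 - 12)*(1/89) = -1 - 17*1/89 = -1 - 17/89 = -106/89)
y(206, -36)/(1/(-22107 + 73063)) = -106/(89*(1/(-22107 + 73063))) = -106/(89*(1/50956)) = -106/(89*1/50956) = -106/89*50956 = -5401336/89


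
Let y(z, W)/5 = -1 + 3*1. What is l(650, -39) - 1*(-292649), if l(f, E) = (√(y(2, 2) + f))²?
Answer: 293309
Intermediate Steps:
y(z, W) = 10 (y(z, W) = 5*(-1 + 3*1) = 5*(-1 + 3) = 5*2 = 10)
l(f, E) = 10 + f (l(f, E) = (√(10 + f))² = 10 + f)
l(650, -39) - 1*(-292649) = (10 + 650) - 1*(-292649) = 660 + 292649 = 293309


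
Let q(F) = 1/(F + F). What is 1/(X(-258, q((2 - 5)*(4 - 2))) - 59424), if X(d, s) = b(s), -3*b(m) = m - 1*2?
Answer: -36/2139239 ≈ -1.6828e-5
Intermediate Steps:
q(F) = 1/(2*F)
b(m) = ⅔ - m/3 (b(m) = -(m - 1*2)/3 = -(m - 2)/3 = -(-2 + m)/3 = ⅔ - m/3)
X(d, s) = ⅔ - s/3
1/(X(-258, q((2 - 5)*(4 - 2))) - 59424) = 1/((⅔ - 1/(6*((2 - 5)*(4 - 2)))) - 59424) = 1/((⅔ - 1/(6*((-3*2)))) - 59424) = 1/((⅔ - 1/(6*(-6))) - 59424) = 1/((⅔ - (-1)/(6*6)) - 59424) = 1/((⅔ - ⅓*(-1/12)) - 59424) = 1/((⅔ + 1/36) - 59424) = 1/(25/36 - 59424) = 1/(-2139239/36) = -36/2139239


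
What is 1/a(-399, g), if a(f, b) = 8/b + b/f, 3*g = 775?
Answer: -927675/571897 ≈ -1.6221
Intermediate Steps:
g = 775/3 (g = (1/3)*775 = 775/3 ≈ 258.33)
1/a(-399, g) = 1/(8/(775/3) + (775/3)/(-399)) = 1/(8*(3/775) + (775/3)*(-1/399)) = 1/(24/775 - 775/1197) = 1/(-571897/927675) = -927675/571897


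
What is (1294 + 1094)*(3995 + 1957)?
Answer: 14213376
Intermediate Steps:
(1294 + 1094)*(3995 + 1957) = 2388*5952 = 14213376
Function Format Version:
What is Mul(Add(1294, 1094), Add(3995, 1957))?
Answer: 14213376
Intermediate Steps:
Mul(Add(1294, 1094), Add(3995, 1957)) = Mul(2388, 5952) = 14213376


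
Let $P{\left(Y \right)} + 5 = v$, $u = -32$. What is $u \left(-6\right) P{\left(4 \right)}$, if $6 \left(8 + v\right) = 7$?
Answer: $-2272$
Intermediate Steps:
$v = - \frac{41}{6}$ ($v = -8 + \frac{1}{6} \cdot 7 = -8 + \frac{7}{6} = - \frac{41}{6} \approx -6.8333$)
$P{\left(Y \right)} = - \frac{71}{6}$ ($P{\left(Y \right)} = -5 - \frac{41}{6} = - \frac{71}{6}$)
$u \left(-6\right) P{\left(4 \right)} = \left(-32\right) \left(-6\right) \left(- \frac{71}{6}\right) = 192 \left(- \frac{71}{6}\right) = -2272$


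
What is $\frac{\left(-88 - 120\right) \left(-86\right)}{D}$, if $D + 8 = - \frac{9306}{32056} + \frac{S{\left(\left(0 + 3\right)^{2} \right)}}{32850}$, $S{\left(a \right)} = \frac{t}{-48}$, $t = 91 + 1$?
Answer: $- \frac{28255158547200}{13095120511} \approx -2157.7$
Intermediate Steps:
$t = 92$
$S{\left(a \right)} = - \frac{23}{12}$ ($S{\left(a \right)} = \frac{92}{-48} = 92 \left(- \frac{1}{48}\right) = - \frac{23}{12}$)
$D = - \frac{13095120511}{1579559400}$ ($D = -8 - \left(\frac{23}{394200} + \frac{4653}{16028}\right) = -8 - \frac{458645311}{1579559400} = - \frac{13095120511}{1579559400} \approx -8.2904$)
$\frac{\left(-88 - 120\right) \left(-86\right)}{D} = \frac{\left(-88 - 120\right) \left(-86\right)}{- \frac{13095120511}{1579559400}} = \left(-208\right) \left(-86\right) \left(- \frac{1579559400}{13095120511}\right) = 17888 \left(- \frac{1579559400}{13095120511}\right) = - \frac{28255158547200}{13095120511}$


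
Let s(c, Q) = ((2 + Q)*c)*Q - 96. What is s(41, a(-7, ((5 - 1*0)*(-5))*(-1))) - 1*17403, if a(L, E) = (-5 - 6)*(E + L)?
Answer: 1573629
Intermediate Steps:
a(L, E) = -11*E - 11*L (a(L, E) = -11*(E + L) = -11*E - 11*L)
s(c, Q) = -96 + Q*c*(2 + Q) (s(c, Q) = (c*(2 + Q))*Q - 96 = Q*c*(2 + Q) - 96 = -96 + Q*c*(2 + Q))
s(41, a(-7, ((5 - 1*0)*(-5))*(-1))) - 1*17403 = (-96 + 41*(-11*(5 - 1*0)*(-5)*(-1) - 11*(-7))² + 2*(-11*(5 - 1*0)*(-5)*(-1) - 11*(-7))*41) - 1*17403 = (-96 + 41*(-11*(5 + 0)*(-5)*(-1) + 77)² + 2*(-11*(5 + 0)*(-5)*(-1) + 77)*41) - 17403 = (-96 + 41*(-11*5*(-5)*(-1) + 77)² + 2*(-11*5*(-5)*(-1) + 77)*41) - 17403 = (-96 + 41*(-(-275)*(-1) + 77)² + 2*(-(-275)*(-1) + 77)*41) - 17403 = (-96 + 41*(-11*25 + 77)² + 2*(-11*25 + 77)*41) - 17403 = (-96 + 41*(-275 + 77)² + 2*(-275 + 77)*41) - 17403 = (-96 + 41*(-198)² + 2*(-198)*41) - 17403 = (-96 + 41*39204 - 16236) - 17403 = (-96 + 1607364 - 16236) - 17403 = 1591032 - 17403 = 1573629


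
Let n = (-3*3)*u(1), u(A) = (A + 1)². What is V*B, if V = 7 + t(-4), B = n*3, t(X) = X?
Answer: -324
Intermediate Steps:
u(A) = (1 + A)²
n = -36 (n = (-3*3)*(1 + 1)² = -9*2² = -9*4 = -36)
B = -108 (B = -36*3 = -108)
V = 3 (V = 7 - 4 = 3)
V*B = 3*(-108) = -324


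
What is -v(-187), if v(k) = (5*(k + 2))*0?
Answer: 0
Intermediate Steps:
v(k) = 0 (v(k) = (5*(2 + k))*0 = (10 + 5*k)*0 = 0)
-v(-187) = -1*0 = 0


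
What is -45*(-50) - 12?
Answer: 2238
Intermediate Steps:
-45*(-50) - 12 = 2250 - 12 = 2238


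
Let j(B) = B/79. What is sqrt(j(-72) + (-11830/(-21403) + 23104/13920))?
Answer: 4*sqrt(43992031389336555)/735514095 ≈ 1.1407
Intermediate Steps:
j(B) = B/79 (j(B) = B*(1/79) = B/79)
sqrt(j(-72) + (-11830/(-21403) + 23104/13920)) = sqrt((1/79)*(-72) + (-11830/(-21403) + 23104/13920)) = sqrt(-72/79 + (-11830*(-1/21403) + 23104*(1/13920))) = sqrt(-72/79 + (11830/21403 + 722/435)) = sqrt(-72/79 + 20599016/9310305) = sqrt(956980304/735514095) = 4*sqrt(43992031389336555)/735514095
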